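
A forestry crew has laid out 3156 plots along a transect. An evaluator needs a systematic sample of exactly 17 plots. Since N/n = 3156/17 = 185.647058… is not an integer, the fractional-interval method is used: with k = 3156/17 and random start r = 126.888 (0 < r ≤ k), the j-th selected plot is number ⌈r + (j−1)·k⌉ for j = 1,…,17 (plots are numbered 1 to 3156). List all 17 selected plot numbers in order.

127, 313, 499, 684, 870, 1056, 1241, 1427, 1613, 1798, 1984, 2170, 2355, 2541, 2726, 2912, 3098

j=1: r + 0k = 126.888 → ⌈·⌉ = 127
j=2: r + 1k = 312.535058… → ⌈·⌉ = 313
j=3: r + 2k = 498.182117… → ⌈·⌉ = 499
j=4: r + 3k = 683.829176… → ⌈·⌉ = 684
j=5: r + 4k = 869.476235… → ⌈·⌉ = 870
j=6: r + 5k = 1055.123294… → ⌈·⌉ = 1056
j=7: r + 6k = 1240.770352… → ⌈·⌉ = 1241
j=8: r + 7k = 1426.417411… → ⌈·⌉ = 1427
j=9: r + 8k = 1612.064470… → ⌈·⌉ = 1613
j=10: r + 9k = 1797.711529… → ⌈·⌉ = 1798
j=11: r + 10k = 1983.358588… → ⌈·⌉ = 1984
j=12: r + 11k = 2169.005647… → ⌈·⌉ = 2170
j=13: r + 12k = 2354.652705… → ⌈·⌉ = 2355
j=14: r + 13k = 2540.299764… → ⌈·⌉ = 2541
j=15: r + 14k = 2725.946823… → ⌈·⌉ = 2726
j=16: r + 15k = 2911.593882… → ⌈·⌉ = 2912
j=17: r + 16k = 3097.240941… → ⌈·⌉ = 3098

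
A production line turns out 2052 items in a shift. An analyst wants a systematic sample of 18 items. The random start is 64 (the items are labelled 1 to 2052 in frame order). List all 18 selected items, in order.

k = N/n = 2052/18 = 114
item 1: 64
item 2: 64 + 114 = 178
item 3: 178 + 114 = 292
item 4: 292 + 114 = 406
item 5: 406 + 114 = 520
item 6: 520 + 114 = 634
item 7: 634 + 114 = 748
item 8: 748 + 114 = 862
item 9: 862 + 114 = 976
item 10: 976 + 114 = 1090
item 11: 1090 + 114 = 1204
item 12: 1204 + 114 = 1318
item 13: 1318 + 114 = 1432
item 14: 1432 + 114 = 1546
item 15: 1546 + 114 = 1660
item 16: 1660 + 114 = 1774
item 17: 1774 + 114 = 1888
item 18: 1888 + 114 = 2002

64, 178, 292, 406, 520, 634, 748, 862, 976, 1090, 1204, 1318, 1432, 1546, 1660, 1774, 1888, 2002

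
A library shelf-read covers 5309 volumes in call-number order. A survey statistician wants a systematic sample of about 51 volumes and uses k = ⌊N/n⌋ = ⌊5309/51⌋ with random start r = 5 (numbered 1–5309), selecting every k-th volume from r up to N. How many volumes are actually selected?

52

k = ⌊5309/51⌋ = 104
Achieved size = ⌊(5309 − 5)/104⌋ + 1 = ⌊5304/104⌋ + 1 = 51 + 1 = 52
(last selection: 5 + 51×104 = 5309 ≤ 5309; next would be 5413 > 5309)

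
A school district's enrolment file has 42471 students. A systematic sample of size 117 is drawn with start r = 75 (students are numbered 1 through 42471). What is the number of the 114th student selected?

k = 42471/117 = 363
114th selection = r + (114−1)·k = 75 + 113×363 = 75 + 41019 = 41094

41094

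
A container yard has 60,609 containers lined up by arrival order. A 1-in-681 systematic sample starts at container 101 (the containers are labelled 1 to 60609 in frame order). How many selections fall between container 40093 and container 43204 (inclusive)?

k = 681
First selection ≥ 40093: 101 + ⌈(40093−101)/681⌉·681 = 101 + 59×681 = 40280
Last selection ≤ 43204: 101 + ⌊(43204−101)/681⌋·681 = 101 + 63×681 = 43004
Count = 63 − 59 + 1 = 5

5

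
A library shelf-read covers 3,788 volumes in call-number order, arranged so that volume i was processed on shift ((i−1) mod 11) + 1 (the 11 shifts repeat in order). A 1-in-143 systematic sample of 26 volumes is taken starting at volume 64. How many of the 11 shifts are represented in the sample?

Consecutive selections differ by k = 143, so their shift numbers differ by 143 mod 11 = 0.
gcd(143, 11) = 11, so the sample visits 11/11 = 1 distinct residues mod 11.
Start 64 is shift 9; the shifts hit are 9.

1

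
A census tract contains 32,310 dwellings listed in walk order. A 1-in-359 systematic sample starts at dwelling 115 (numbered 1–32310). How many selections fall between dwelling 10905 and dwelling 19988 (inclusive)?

k = 359
First selection ≥ 10905: 115 + ⌈(10905−115)/359⌉·359 = 115 + 31×359 = 11244
Last selection ≤ 19988: 115 + ⌊(19988−115)/359⌋·359 = 115 + 55×359 = 19860
Count = 55 − 31 + 1 = 25

25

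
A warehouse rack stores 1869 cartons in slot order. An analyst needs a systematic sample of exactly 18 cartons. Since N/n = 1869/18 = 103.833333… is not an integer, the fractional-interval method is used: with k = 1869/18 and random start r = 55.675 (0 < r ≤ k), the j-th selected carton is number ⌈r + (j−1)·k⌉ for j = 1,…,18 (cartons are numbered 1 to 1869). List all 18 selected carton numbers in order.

j=1: r + 0k = 55.675 → ⌈·⌉ = 56
j=2: r + 1k = 159.508333… → ⌈·⌉ = 160
j=3: r + 2k = 263.341666… → ⌈·⌉ = 264
j=4: r + 3k = 367.175 → ⌈·⌉ = 368
j=5: r + 4k = 471.008333… → ⌈·⌉ = 472
j=6: r + 5k = 574.841666… → ⌈·⌉ = 575
j=7: r + 6k = 678.675 → ⌈·⌉ = 679
j=8: r + 7k = 782.508333… → ⌈·⌉ = 783
j=9: r + 8k = 886.341666… → ⌈·⌉ = 887
j=10: r + 9k = 990.175 → ⌈·⌉ = 991
j=11: r + 10k = 1094.008333… → ⌈·⌉ = 1095
j=12: r + 11k = 1197.841666… → ⌈·⌉ = 1198
j=13: r + 12k = 1301.675 → ⌈·⌉ = 1302
j=14: r + 13k = 1405.508333… → ⌈·⌉ = 1406
j=15: r + 14k = 1509.341666… → ⌈·⌉ = 1510
j=16: r + 15k = 1613.175 → ⌈·⌉ = 1614
j=17: r + 16k = 1717.008333… → ⌈·⌉ = 1718
j=18: r + 17k = 1820.841666… → ⌈·⌉ = 1821

56, 160, 264, 368, 472, 575, 679, 783, 887, 991, 1095, 1198, 1302, 1406, 1510, 1614, 1718, 1821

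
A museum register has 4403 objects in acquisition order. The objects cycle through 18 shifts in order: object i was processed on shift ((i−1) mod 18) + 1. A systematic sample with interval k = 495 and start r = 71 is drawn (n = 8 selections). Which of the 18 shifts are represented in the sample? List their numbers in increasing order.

8, 17

Consecutive selections differ by k = 495, so their shift numbers differ by 495 mod 18 = 9.
gcd(495, 18) = 9, so the sample visits 18/9 = 2 distinct residues mod 18.
Start 71 is shift 17; the shifts hit are 8, 17.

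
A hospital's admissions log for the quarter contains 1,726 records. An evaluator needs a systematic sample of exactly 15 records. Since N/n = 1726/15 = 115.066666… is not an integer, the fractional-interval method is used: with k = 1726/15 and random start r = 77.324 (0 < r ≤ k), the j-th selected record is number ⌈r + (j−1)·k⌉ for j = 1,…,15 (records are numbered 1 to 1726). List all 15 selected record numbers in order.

j=1: r + 0k = 77.324 → ⌈·⌉ = 78
j=2: r + 1k = 192.390666… → ⌈·⌉ = 193
j=3: r + 2k = 307.457333… → ⌈·⌉ = 308
j=4: r + 3k = 422.524 → ⌈·⌉ = 423
j=5: r + 4k = 537.590666… → ⌈·⌉ = 538
j=6: r + 5k = 652.657333… → ⌈·⌉ = 653
j=7: r + 6k = 767.724 → ⌈·⌉ = 768
j=8: r + 7k = 882.790666… → ⌈·⌉ = 883
j=9: r + 8k = 997.857333… → ⌈·⌉ = 998
j=10: r + 9k = 1112.924 → ⌈·⌉ = 1113
j=11: r + 10k = 1227.990666… → ⌈·⌉ = 1228
j=12: r + 11k = 1343.057333… → ⌈·⌉ = 1344
j=13: r + 12k = 1458.124 → ⌈·⌉ = 1459
j=14: r + 13k = 1573.190666… → ⌈·⌉ = 1574
j=15: r + 14k = 1688.257333… → ⌈·⌉ = 1689

78, 193, 308, 423, 538, 653, 768, 883, 998, 1113, 1228, 1344, 1459, 1574, 1689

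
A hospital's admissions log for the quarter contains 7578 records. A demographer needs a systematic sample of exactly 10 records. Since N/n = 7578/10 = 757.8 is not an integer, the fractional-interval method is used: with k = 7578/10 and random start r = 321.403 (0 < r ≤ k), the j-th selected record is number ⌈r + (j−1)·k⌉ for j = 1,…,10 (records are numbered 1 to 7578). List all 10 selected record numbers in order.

j=1: r + 0k = 321.403 → ⌈·⌉ = 322
j=2: r + 1k = 1079.203 → ⌈·⌉ = 1080
j=3: r + 2k = 1837.003 → ⌈·⌉ = 1838
j=4: r + 3k = 2594.803 → ⌈·⌉ = 2595
j=5: r + 4k = 3352.603 → ⌈·⌉ = 3353
j=6: r + 5k = 4110.403 → ⌈·⌉ = 4111
j=7: r + 6k = 4868.203 → ⌈·⌉ = 4869
j=8: r + 7k = 5626.003 → ⌈·⌉ = 5627
j=9: r + 8k = 6383.803 → ⌈·⌉ = 6384
j=10: r + 9k = 7141.603 → ⌈·⌉ = 7142

322, 1080, 1838, 2595, 3353, 4111, 4869, 5627, 6384, 7142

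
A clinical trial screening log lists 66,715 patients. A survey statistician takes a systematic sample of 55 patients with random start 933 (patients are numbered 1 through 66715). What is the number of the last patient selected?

66435

k = 66715/55 = 1213
55th selection = r + (55−1)·k = 933 + 54×1213 = 933 + 65502 = 66435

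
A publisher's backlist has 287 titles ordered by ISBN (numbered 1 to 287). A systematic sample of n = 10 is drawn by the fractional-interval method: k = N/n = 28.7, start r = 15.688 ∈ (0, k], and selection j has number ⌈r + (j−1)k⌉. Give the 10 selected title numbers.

j=1: r + 0k = 15.688 → ⌈·⌉ = 16
j=2: r + 1k = 44.388 → ⌈·⌉ = 45
j=3: r + 2k = 73.088 → ⌈·⌉ = 74
j=4: r + 3k = 101.788 → ⌈·⌉ = 102
j=5: r + 4k = 130.488 → ⌈·⌉ = 131
j=6: r + 5k = 159.188 → ⌈·⌉ = 160
j=7: r + 6k = 187.888 → ⌈·⌉ = 188
j=8: r + 7k = 216.588 → ⌈·⌉ = 217
j=9: r + 8k = 245.288 → ⌈·⌉ = 246
j=10: r + 9k = 273.988 → ⌈·⌉ = 274

16, 45, 74, 102, 131, 160, 188, 217, 246, 274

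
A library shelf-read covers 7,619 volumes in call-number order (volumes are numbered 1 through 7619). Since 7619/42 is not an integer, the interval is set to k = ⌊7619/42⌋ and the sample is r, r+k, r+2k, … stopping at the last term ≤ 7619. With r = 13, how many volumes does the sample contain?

43

k = ⌊7619/42⌋ = 181
Achieved size = ⌊(7619 − 13)/181⌋ + 1 = ⌊7606/181⌋ + 1 = 42 + 1 = 43
(last selection: 13 + 42×181 = 7615 ≤ 7619; next would be 7796 > 7619)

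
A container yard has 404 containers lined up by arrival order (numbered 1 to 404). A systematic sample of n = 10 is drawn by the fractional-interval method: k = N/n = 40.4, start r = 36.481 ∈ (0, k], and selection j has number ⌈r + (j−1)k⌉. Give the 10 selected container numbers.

j=1: r + 0k = 36.481 → ⌈·⌉ = 37
j=2: r + 1k = 76.881 → ⌈·⌉ = 77
j=3: r + 2k = 117.281 → ⌈·⌉ = 118
j=4: r + 3k = 157.681 → ⌈·⌉ = 158
j=5: r + 4k = 198.081 → ⌈·⌉ = 199
j=6: r + 5k = 238.481 → ⌈·⌉ = 239
j=7: r + 6k = 278.881 → ⌈·⌉ = 279
j=8: r + 7k = 319.281 → ⌈·⌉ = 320
j=9: r + 8k = 359.681 → ⌈·⌉ = 360
j=10: r + 9k = 400.081 → ⌈·⌉ = 401

37, 77, 118, 158, 199, 239, 279, 320, 360, 401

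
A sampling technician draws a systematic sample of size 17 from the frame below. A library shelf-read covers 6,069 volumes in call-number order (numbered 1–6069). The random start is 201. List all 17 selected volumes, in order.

201, 558, 915, 1272, 1629, 1986, 2343, 2700, 3057, 3414, 3771, 4128, 4485, 4842, 5199, 5556, 5913

k = N/n = 6069/17 = 357
volume 1: 201
volume 2: 201 + 357 = 558
volume 3: 558 + 357 = 915
volume 4: 915 + 357 = 1272
volume 5: 1272 + 357 = 1629
volume 6: 1629 + 357 = 1986
volume 7: 1986 + 357 = 2343
volume 8: 2343 + 357 = 2700
volume 9: 2700 + 357 = 3057
volume 10: 3057 + 357 = 3414
volume 11: 3414 + 357 = 3771
volume 12: 3771 + 357 = 4128
volume 13: 4128 + 357 = 4485
volume 14: 4485 + 357 = 4842
volume 15: 4842 + 357 = 5199
volume 16: 5199 + 357 = 5556
volume 17: 5556 + 357 = 5913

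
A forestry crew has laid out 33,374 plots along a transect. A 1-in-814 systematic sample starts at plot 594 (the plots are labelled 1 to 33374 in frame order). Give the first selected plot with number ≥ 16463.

k = 814
Steps past start: ⌈(16463 − 594)/814⌉ = ⌈15869/814⌉ = 20
Selected plot: 594 + 20×814 = 16874

16874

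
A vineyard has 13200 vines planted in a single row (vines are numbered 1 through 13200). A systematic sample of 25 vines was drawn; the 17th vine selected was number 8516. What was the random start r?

68

k = 13200/25 = 528
r = 8516 − (17−1)×528 = 8516 − 8448 = 68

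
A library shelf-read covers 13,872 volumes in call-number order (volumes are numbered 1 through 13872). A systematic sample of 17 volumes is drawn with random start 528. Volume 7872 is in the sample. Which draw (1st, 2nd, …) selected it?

10

k = 13872/17 = 816
position = (7872 − 528)/816 + 1 = 7344/816 + 1 = 9 + 1 = 10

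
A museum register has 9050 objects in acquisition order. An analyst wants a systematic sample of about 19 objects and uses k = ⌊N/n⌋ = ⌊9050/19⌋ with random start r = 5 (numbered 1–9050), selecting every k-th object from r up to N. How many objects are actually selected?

k = ⌊9050/19⌋ = 476
Achieved size = ⌊(9050 − 5)/476⌋ + 1 = ⌊9045/476⌋ + 1 = 19 + 1 = 20
(last selection: 5 + 19×476 = 9049 ≤ 9050; next would be 9525 > 9050)

20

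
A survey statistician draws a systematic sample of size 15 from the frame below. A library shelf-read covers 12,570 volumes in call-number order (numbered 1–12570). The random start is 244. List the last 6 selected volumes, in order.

k = N/n = 12570/15 = 838
10th selection = 244 + 9×838 = 7786
11th: 7786 + 838 = 8624
12th: 8624 + 838 = 9462
13th: 9462 + 838 = 10300
14th: 10300 + 838 = 11138
15th: 11138 + 838 = 11976

7786, 8624, 9462, 10300, 11138, 11976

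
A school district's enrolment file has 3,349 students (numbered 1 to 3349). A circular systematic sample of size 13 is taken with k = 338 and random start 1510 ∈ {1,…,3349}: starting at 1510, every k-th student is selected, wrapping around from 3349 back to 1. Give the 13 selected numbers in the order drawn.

Selection 1: 1510
Selection 2: 1510 + 338 = 1848
Selection 3: 1848 + 338 = 2186
Selection 4: 2186 + 338 = 2524
Selection 5: 2524 + 338 = 2862
Selection 6: 2862 + 338 = 3200
Selection 7: 3200 + 338 = 3538 → 3538 − 3349 = 189
Selection 8: 189 + 338 = 527
Selection 9: 527 + 338 = 865
Selection 10: 865 + 338 = 1203
Selection 11: 1203 + 338 = 1541
Selection 12: 1541 + 338 = 1879
Selection 13: 1879 + 338 = 2217

1510, 1848, 2186, 2524, 2862, 3200, 189, 527, 865, 1203, 1541, 1879, 2217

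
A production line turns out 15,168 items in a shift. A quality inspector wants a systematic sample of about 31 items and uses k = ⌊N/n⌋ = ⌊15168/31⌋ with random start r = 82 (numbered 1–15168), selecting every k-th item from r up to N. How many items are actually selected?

31

k = ⌊15168/31⌋ = 489
Achieved size = ⌊(15168 − 82)/489⌋ + 1 = ⌊15086/489⌋ + 1 = 30 + 1 = 31
(last selection: 82 + 30×489 = 14752 ≤ 15168; next would be 15241 > 15168)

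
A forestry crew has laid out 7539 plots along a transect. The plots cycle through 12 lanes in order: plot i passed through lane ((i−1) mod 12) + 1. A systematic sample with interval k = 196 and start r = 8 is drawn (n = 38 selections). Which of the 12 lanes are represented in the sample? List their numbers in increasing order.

Consecutive selections differ by k = 196, so their lane numbers differ by 196 mod 12 = 4.
gcd(196, 12) = 4, so the sample visits 12/4 = 3 distinct residues mod 12.
Start 8 is lane 8; the lanes hit are 4, 8, 12.

4, 8, 12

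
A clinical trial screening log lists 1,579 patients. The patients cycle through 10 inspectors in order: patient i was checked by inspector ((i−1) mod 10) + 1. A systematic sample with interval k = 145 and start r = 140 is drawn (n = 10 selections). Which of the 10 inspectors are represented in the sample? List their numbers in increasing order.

Consecutive selections differ by k = 145, so their inspector numbers differ by 145 mod 10 = 5.
gcd(145, 10) = 5, so the sample visits 10/5 = 2 distinct residues mod 10.
Start 140 is inspector 10; the inspectors hit are 5, 10.

5, 10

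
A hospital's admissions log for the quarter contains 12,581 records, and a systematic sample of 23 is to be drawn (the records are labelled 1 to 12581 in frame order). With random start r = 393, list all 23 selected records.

393, 940, 1487, 2034, 2581, 3128, 3675, 4222, 4769, 5316, 5863, 6410, 6957, 7504, 8051, 8598, 9145, 9692, 10239, 10786, 11333, 11880, 12427

k = N/n = 12581/23 = 547
record 1: 393
record 2: 393 + 547 = 940
record 3: 940 + 547 = 1487
record 4: 1487 + 547 = 2034
record 5: 2034 + 547 = 2581
record 6: 2581 + 547 = 3128
record 7: 3128 + 547 = 3675
record 8: 3675 + 547 = 4222
record 9: 4222 + 547 = 4769
record 10: 4769 + 547 = 5316
record 11: 5316 + 547 = 5863
record 12: 5863 + 547 = 6410
record 13: 6410 + 547 = 6957
record 14: 6957 + 547 = 7504
record 15: 7504 + 547 = 8051
record 16: 8051 + 547 = 8598
record 17: 8598 + 547 = 9145
record 18: 9145 + 547 = 9692
record 19: 9692 + 547 = 10239
record 20: 10239 + 547 = 10786
record 21: 10786 + 547 = 11333
record 22: 11333 + 547 = 11880
record 23: 11880 + 547 = 12427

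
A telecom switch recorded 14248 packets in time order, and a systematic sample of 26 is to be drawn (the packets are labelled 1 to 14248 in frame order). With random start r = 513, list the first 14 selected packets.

k = N/n = 14248/26 = 548
packet 1: 513
packet 2: 513 + 548 = 1061
packet 3: 1061 + 548 = 1609
packet 4: 1609 + 548 = 2157
packet 5: 2157 + 548 = 2705
packet 6: 2705 + 548 = 3253
packet 7: 3253 + 548 = 3801
packet 8: 3801 + 548 = 4349
packet 9: 4349 + 548 = 4897
packet 10: 4897 + 548 = 5445
packet 11: 5445 + 548 = 5993
packet 12: 5993 + 548 = 6541
packet 13: 6541 + 548 = 7089
packet 14: 7089 + 548 = 7637

513, 1061, 1609, 2157, 2705, 3253, 3801, 4349, 4897, 5445, 5993, 6541, 7089, 7637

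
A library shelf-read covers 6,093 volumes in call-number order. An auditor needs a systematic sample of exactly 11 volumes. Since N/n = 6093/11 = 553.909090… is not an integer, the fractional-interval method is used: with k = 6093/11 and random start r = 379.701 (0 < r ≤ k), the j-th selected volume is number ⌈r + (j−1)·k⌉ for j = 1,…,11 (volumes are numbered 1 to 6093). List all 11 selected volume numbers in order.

380, 934, 1488, 2042, 2596, 3150, 3704, 4258, 4811, 5365, 5919

j=1: r + 0k = 379.701 → ⌈·⌉ = 380
j=2: r + 1k = 933.610090… → ⌈·⌉ = 934
j=3: r + 2k = 1487.519181… → ⌈·⌉ = 1488
j=4: r + 3k = 2041.428272… → ⌈·⌉ = 2042
j=5: r + 4k = 2595.337363… → ⌈·⌉ = 2596
j=6: r + 5k = 3149.246454… → ⌈·⌉ = 3150
j=7: r + 6k = 3703.155545… → ⌈·⌉ = 3704
j=8: r + 7k = 4257.064636… → ⌈·⌉ = 4258
j=9: r + 8k = 4810.973727… → ⌈·⌉ = 4811
j=10: r + 9k = 5364.882818… → ⌈·⌉ = 5365
j=11: r + 10k = 5918.791909… → ⌈·⌉ = 5919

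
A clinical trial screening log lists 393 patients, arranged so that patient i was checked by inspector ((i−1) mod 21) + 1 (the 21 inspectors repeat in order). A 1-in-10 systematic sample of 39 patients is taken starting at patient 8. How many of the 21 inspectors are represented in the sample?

21

Consecutive selections differ by k = 10, so their inspector numbers differ by 10 mod 21 = 10.
gcd(10, 21) = 1, so the sample visits 21/1 = 21 distinct residues mod 21.
Start 8 is inspector 8; the inspectors hit are 1, 2, 3, 4, 5, 6, 7, 8, 9, 10, 11, 12, 13, 14, 15, 16, 17, 18, 19, 20, 21.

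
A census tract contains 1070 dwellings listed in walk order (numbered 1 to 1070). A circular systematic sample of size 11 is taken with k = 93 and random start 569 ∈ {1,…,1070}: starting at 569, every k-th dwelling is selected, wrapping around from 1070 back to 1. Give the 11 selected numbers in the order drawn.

Selection 1: 569
Selection 2: 569 + 93 = 662
Selection 3: 662 + 93 = 755
Selection 4: 755 + 93 = 848
Selection 5: 848 + 93 = 941
Selection 6: 941 + 93 = 1034
Selection 7: 1034 + 93 = 1127 → 1127 − 1070 = 57
Selection 8: 57 + 93 = 150
Selection 9: 150 + 93 = 243
Selection 10: 243 + 93 = 336
Selection 11: 336 + 93 = 429

569, 662, 755, 848, 941, 1034, 57, 150, 243, 336, 429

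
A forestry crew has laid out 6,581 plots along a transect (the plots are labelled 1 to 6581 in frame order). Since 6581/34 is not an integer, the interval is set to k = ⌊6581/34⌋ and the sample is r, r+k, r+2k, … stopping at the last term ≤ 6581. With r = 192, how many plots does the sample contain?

k = ⌊6581/34⌋ = 193
Achieved size = ⌊(6581 − 192)/193⌋ + 1 = ⌊6389/193⌋ + 1 = 33 + 1 = 34
(last selection: 192 + 33×193 = 6561 ≤ 6581; next would be 6754 > 6581)

34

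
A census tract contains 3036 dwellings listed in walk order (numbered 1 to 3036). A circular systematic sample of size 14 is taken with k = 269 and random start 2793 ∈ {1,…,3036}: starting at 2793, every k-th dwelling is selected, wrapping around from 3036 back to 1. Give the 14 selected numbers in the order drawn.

Selection 1: 2793
Selection 2: 2793 + 269 = 3062 → 3062 − 3036 = 26
Selection 3: 26 + 269 = 295
Selection 4: 295 + 269 = 564
Selection 5: 564 + 269 = 833
Selection 6: 833 + 269 = 1102
Selection 7: 1102 + 269 = 1371
Selection 8: 1371 + 269 = 1640
Selection 9: 1640 + 269 = 1909
Selection 10: 1909 + 269 = 2178
Selection 11: 2178 + 269 = 2447
Selection 12: 2447 + 269 = 2716
Selection 13: 2716 + 269 = 2985
Selection 14: 2985 + 269 = 3254 → 3254 − 3036 = 218

2793, 26, 295, 564, 833, 1102, 1371, 1640, 1909, 2178, 2447, 2716, 2985, 218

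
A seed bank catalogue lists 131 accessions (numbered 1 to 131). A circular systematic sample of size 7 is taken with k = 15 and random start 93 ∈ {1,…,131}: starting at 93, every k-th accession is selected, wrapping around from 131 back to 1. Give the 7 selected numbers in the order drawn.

Selection 1: 93
Selection 2: 93 + 15 = 108
Selection 3: 108 + 15 = 123
Selection 4: 123 + 15 = 138 → 138 − 131 = 7
Selection 5: 7 + 15 = 22
Selection 6: 22 + 15 = 37
Selection 7: 37 + 15 = 52

93, 108, 123, 7, 22, 37, 52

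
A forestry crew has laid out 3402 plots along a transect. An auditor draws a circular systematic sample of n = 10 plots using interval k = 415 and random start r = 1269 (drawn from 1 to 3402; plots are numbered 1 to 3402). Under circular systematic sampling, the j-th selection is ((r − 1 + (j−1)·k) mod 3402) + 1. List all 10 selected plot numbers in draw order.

Selection 1: 1269
Selection 2: 1269 + 415 = 1684
Selection 3: 1684 + 415 = 2099
Selection 4: 2099 + 415 = 2514
Selection 5: 2514 + 415 = 2929
Selection 6: 2929 + 415 = 3344
Selection 7: 3344 + 415 = 3759 → 3759 − 3402 = 357
Selection 8: 357 + 415 = 772
Selection 9: 772 + 415 = 1187
Selection 10: 1187 + 415 = 1602

1269, 1684, 2099, 2514, 2929, 3344, 357, 772, 1187, 1602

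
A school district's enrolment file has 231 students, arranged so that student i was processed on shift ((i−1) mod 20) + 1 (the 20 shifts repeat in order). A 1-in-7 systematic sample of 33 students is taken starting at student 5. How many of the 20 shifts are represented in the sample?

Consecutive selections differ by k = 7, so their shift numbers differ by 7 mod 20 = 7.
gcd(7, 20) = 1, so the sample visits 20/1 = 20 distinct residues mod 20.
Start 5 is shift 5; the shifts hit are 1, 2, 3, 4, 5, 6, 7, 8, 9, 10, 11, 12, 13, 14, 15, 16, 17, 18, 19, 20.

20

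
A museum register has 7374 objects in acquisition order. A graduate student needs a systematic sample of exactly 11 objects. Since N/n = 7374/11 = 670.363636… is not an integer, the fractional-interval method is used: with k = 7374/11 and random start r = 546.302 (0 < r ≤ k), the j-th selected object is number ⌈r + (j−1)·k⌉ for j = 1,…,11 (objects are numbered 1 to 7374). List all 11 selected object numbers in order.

547, 1217, 1888, 2558, 3228, 3899, 4569, 5239, 5910, 6580, 7250

j=1: r + 0k = 546.302 → ⌈·⌉ = 547
j=2: r + 1k = 1216.665636… → ⌈·⌉ = 1217
j=3: r + 2k = 1887.029272… → ⌈·⌉ = 1888
j=4: r + 3k = 2557.392909… → ⌈·⌉ = 2558
j=5: r + 4k = 3227.756545… → ⌈·⌉ = 3228
j=6: r + 5k = 3898.120181… → ⌈·⌉ = 3899
j=7: r + 6k = 4568.483818… → ⌈·⌉ = 4569
j=8: r + 7k = 5238.847454… → ⌈·⌉ = 5239
j=9: r + 8k = 5909.211090… → ⌈·⌉ = 5910
j=10: r + 9k = 6579.574727… → ⌈·⌉ = 6580
j=11: r + 10k = 7249.938363… → ⌈·⌉ = 7250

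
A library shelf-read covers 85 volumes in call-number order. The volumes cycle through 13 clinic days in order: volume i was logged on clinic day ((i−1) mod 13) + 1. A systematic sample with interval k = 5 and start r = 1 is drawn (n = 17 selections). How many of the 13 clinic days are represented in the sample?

13

Consecutive selections differ by k = 5, so their clinic day numbers differ by 5 mod 13 = 5.
gcd(5, 13) = 1, so the sample visits 13/1 = 13 distinct residues mod 13.
Start 1 is clinic day 1; the clinic days hit are 1, 2, 3, 4, 5, 6, 7, 8, 9, 10, 11, 12, 13.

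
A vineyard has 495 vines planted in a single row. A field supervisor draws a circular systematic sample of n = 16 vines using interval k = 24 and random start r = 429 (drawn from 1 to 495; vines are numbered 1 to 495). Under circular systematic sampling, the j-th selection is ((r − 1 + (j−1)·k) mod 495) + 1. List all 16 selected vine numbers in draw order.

Selection 1: 429
Selection 2: 429 + 24 = 453
Selection 3: 453 + 24 = 477
Selection 4: 477 + 24 = 501 → 501 − 495 = 6
Selection 5: 6 + 24 = 30
Selection 6: 30 + 24 = 54
Selection 7: 54 + 24 = 78
Selection 8: 78 + 24 = 102
Selection 9: 102 + 24 = 126
Selection 10: 126 + 24 = 150
Selection 11: 150 + 24 = 174
Selection 12: 174 + 24 = 198
Selection 13: 198 + 24 = 222
Selection 14: 222 + 24 = 246
Selection 15: 246 + 24 = 270
Selection 16: 270 + 24 = 294

429, 453, 477, 6, 30, 54, 78, 102, 126, 150, 174, 198, 222, 246, 270, 294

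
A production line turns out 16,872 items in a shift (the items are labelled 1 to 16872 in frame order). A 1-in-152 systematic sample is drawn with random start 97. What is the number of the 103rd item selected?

k = 152
103rd selection = r + (103−1)·k = 97 + 102×152 = 97 + 15504 = 15601

15601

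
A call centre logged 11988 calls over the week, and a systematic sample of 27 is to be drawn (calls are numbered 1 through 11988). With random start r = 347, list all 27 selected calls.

347, 791, 1235, 1679, 2123, 2567, 3011, 3455, 3899, 4343, 4787, 5231, 5675, 6119, 6563, 7007, 7451, 7895, 8339, 8783, 9227, 9671, 10115, 10559, 11003, 11447, 11891

k = N/n = 11988/27 = 444
call 1: 347
call 2: 347 + 444 = 791
call 3: 791 + 444 = 1235
call 4: 1235 + 444 = 1679
call 5: 1679 + 444 = 2123
call 6: 2123 + 444 = 2567
call 7: 2567 + 444 = 3011
call 8: 3011 + 444 = 3455
call 9: 3455 + 444 = 3899
call 10: 3899 + 444 = 4343
call 11: 4343 + 444 = 4787
call 12: 4787 + 444 = 5231
call 13: 5231 + 444 = 5675
call 14: 5675 + 444 = 6119
call 15: 6119 + 444 = 6563
call 16: 6563 + 444 = 7007
call 17: 7007 + 444 = 7451
call 18: 7451 + 444 = 7895
call 19: 7895 + 444 = 8339
call 20: 8339 + 444 = 8783
call 21: 8783 + 444 = 9227
call 22: 9227 + 444 = 9671
call 23: 9671 + 444 = 10115
call 24: 10115 + 444 = 10559
call 25: 10559 + 444 = 11003
call 26: 11003 + 444 = 11447
call 27: 11447 + 444 = 11891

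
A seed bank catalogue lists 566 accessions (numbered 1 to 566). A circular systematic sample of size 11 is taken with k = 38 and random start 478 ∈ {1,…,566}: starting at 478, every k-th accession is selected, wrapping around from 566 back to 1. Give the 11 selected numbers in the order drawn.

478, 516, 554, 26, 64, 102, 140, 178, 216, 254, 292

Selection 1: 478
Selection 2: 478 + 38 = 516
Selection 3: 516 + 38 = 554
Selection 4: 554 + 38 = 592 → 592 − 566 = 26
Selection 5: 26 + 38 = 64
Selection 6: 64 + 38 = 102
Selection 7: 102 + 38 = 140
Selection 8: 140 + 38 = 178
Selection 9: 178 + 38 = 216
Selection 10: 216 + 38 = 254
Selection 11: 254 + 38 = 292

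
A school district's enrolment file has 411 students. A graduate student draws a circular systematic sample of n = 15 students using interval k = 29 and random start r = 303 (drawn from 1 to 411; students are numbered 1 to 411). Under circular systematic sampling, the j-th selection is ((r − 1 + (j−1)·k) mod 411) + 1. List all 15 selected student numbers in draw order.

303, 332, 361, 390, 8, 37, 66, 95, 124, 153, 182, 211, 240, 269, 298

Selection 1: 303
Selection 2: 303 + 29 = 332
Selection 3: 332 + 29 = 361
Selection 4: 361 + 29 = 390
Selection 5: 390 + 29 = 419 → 419 − 411 = 8
Selection 6: 8 + 29 = 37
Selection 7: 37 + 29 = 66
Selection 8: 66 + 29 = 95
Selection 9: 95 + 29 = 124
Selection 10: 124 + 29 = 153
Selection 11: 153 + 29 = 182
Selection 12: 182 + 29 = 211
Selection 13: 211 + 29 = 240
Selection 14: 240 + 29 = 269
Selection 15: 269 + 29 = 298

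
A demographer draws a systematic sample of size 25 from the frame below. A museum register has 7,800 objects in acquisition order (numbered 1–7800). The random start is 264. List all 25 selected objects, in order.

k = N/n = 7800/25 = 312
object 1: 264
object 2: 264 + 312 = 576
object 3: 576 + 312 = 888
object 4: 888 + 312 = 1200
object 5: 1200 + 312 = 1512
object 6: 1512 + 312 = 1824
object 7: 1824 + 312 = 2136
object 8: 2136 + 312 = 2448
object 9: 2448 + 312 = 2760
object 10: 2760 + 312 = 3072
object 11: 3072 + 312 = 3384
object 12: 3384 + 312 = 3696
object 13: 3696 + 312 = 4008
object 14: 4008 + 312 = 4320
object 15: 4320 + 312 = 4632
object 16: 4632 + 312 = 4944
object 17: 4944 + 312 = 5256
object 18: 5256 + 312 = 5568
object 19: 5568 + 312 = 5880
object 20: 5880 + 312 = 6192
object 21: 6192 + 312 = 6504
object 22: 6504 + 312 = 6816
object 23: 6816 + 312 = 7128
object 24: 7128 + 312 = 7440
object 25: 7440 + 312 = 7752

264, 576, 888, 1200, 1512, 1824, 2136, 2448, 2760, 3072, 3384, 3696, 4008, 4320, 4632, 4944, 5256, 5568, 5880, 6192, 6504, 6816, 7128, 7440, 7752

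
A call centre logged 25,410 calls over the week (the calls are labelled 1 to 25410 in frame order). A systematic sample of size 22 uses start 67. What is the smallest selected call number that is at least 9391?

k = 25410/22 = 1155
Steps past start: ⌈(9391 − 67)/1155⌉ = ⌈9324/1155⌉ = 9
Selected call: 67 + 9×1155 = 10462

10462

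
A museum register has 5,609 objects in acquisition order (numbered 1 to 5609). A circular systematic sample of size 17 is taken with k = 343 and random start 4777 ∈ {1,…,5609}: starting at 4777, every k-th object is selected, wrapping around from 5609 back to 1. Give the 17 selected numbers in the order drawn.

Selection 1: 4777
Selection 2: 4777 + 343 = 5120
Selection 3: 5120 + 343 = 5463
Selection 4: 5463 + 343 = 5806 → 5806 − 5609 = 197
Selection 5: 197 + 343 = 540
Selection 6: 540 + 343 = 883
Selection 7: 883 + 343 = 1226
Selection 8: 1226 + 343 = 1569
Selection 9: 1569 + 343 = 1912
Selection 10: 1912 + 343 = 2255
Selection 11: 2255 + 343 = 2598
Selection 12: 2598 + 343 = 2941
Selection 13: 2941 + 343 = 3284
Selection 14: 3284 + 343 = 3627
Selection 15: 3627 + 343 = 3970
Selection 16: 3970 + 343 = 4313
Selection 17: 4313 + 343 = 4656

4777, 5120, 5463, 197, 540, 883, 1226, 1569, 1912, 2255, 2598, 2941, 3284, 3627, 3970, 4313, 4656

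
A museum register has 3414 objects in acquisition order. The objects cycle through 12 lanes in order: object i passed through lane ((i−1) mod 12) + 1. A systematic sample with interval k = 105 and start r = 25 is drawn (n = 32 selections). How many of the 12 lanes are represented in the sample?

4

Consecutive selections differ by k = 105, so their lane numbers differ by 105 mod 12 = 9.
gcd(105, 12) = 3, so the sample visits 12/3 = 4 distinct residues mod 12.
Start 25 is lane 1; the lanes hit are 1, 4, 7, 10.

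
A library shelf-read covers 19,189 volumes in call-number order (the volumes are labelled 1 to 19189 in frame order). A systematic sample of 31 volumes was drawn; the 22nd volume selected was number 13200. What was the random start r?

201

k = 19189/31 = 619
r = 13200 − (22−1)×619 = 13200 − 12999 = 201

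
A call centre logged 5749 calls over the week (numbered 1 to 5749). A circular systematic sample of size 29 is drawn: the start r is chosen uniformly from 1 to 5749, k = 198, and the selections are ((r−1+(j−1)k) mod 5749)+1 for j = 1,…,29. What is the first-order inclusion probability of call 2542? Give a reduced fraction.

For each position j, as r ranges over 1…5749 the j-th selection hits every call exactly once, so call 2542 is selected for exactly 29 of the 5749 starts.
Inclusion probability = 29/5749.

29/5749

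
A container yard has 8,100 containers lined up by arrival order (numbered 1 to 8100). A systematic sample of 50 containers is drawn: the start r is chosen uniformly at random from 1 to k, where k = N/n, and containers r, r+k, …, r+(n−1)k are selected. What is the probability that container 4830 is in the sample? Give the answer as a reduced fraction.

1/162

k = 8100/50 = 162.
Container 4830 is selected iff r ≡ 4830 (mod 162); exactly one such r in {1,…,162}.
Inclusion probability = 1/162.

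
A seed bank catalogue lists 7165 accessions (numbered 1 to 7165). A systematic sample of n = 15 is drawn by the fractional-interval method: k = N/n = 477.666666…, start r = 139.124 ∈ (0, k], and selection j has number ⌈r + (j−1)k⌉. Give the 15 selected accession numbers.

j=1: r + 0k = 139.124 → ⌈·⌉ = 140
j=2: r + 1k = 616.790666… → ⌈·⌉ = 617
j=3: r + 2k = 1094.457333… → ⌈·⌉ = 1095
j=4: r + 3k = 1572.124 → ⌈·⌉ = 1573
j=5: r + 4k = 2049.790666… → ⌈·⌉ = 2050
j=6: r + 5k = 2527.457333… → ⌈·⌉ = 2528
j=7: r + 6k = 3005.124 → ⌈·⌉ = 3006
j=8: r + 7k = 3482.790666… → ⌈·⌉ = 3483
j=9: r + 8k = 3960.457333… → ⌈·⌉ = 3961
j=10: r + 9k = 4438.124 → ⌈·⌉ = 4439
j=11: r + 10k = 4915.790666… → ⌈·⌉ = 4916
j=12: r + 11k = 5393.457333… → ⌈·⌉ = 5394
j=13: r + 12k = 5871.124 → ⌈·⌉ = 5872
j=14: r + 13k = 6348.790666… → ⌈·⌉ = 6349
j=15: r + 14k = 6826.457333… → ⌈·⌉ = 6827

140, 617, 1095, 1573, 2050, 2528, 3006, 3483, 3961, 4439, 4916, 5394, 5872, 6349, 6827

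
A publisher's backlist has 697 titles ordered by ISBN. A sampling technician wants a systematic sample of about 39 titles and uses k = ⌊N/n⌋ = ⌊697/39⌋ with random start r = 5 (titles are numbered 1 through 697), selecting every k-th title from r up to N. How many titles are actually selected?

k = ⌊697/39⌋ = 17
Achieved size = ⌊(697 − 5)/17⌋ + 1 = ⌊692/17⌋ + 1 = 40 + 1 = 41
(last selection: 5 + 40×17 = 685 ≤ 697; next would be 702 > 697)

41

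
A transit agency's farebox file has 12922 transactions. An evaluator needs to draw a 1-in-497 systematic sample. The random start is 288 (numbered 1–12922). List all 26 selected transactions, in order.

288, 785, 1282, 1779, 2276, 2773, 3270, 3767, 4264, 4761, 5258, 5755, 6252, 6749, 7246, 7743, 8240, 8737, 9234, 9731, 10228, 10725, 11222, 11719, 12216, 12713

transaction 1: 288
transaction 2: 288 + 497 = 785
transaction 3: 785 + 497 = 1282
transaction 4: 1282 + 497 = 1779
transaction 5: 1779 + 497 = 2276
transaction 6: 2276 + 497 = 2773
transaction 7: 2773 + 497 = 3270
transaction 8: 3270 + 497 = 3767
transaction 9: 3767 + 497 = 4264
transaction 10: 4264 + 497 = 4761
transaction 11: 4761 + 497 = 5258
transaction 12: 5258 + 497 = 5755
transaction 13: 5755 + 497 = 6252
transaction 14: 6252 + 497 = 6749
transaction 15: 6749 + 497 = 7246
transaction 16: 7246 + 497 = 7743
transaction 17: 7743 + 497 = 8240
transaction 18: 8240 + 497 = 8737
transaction 19: 8737 + 497 = 9234
transaction 20: 9234 + 497 = 9731
transaction 21: 9731 + 497 = 10228
transaction 22: 10228 + 497 = 10725
transaction 23: 10725 + 497 = 11222
transaction 24: 11222 + 497 = 11719
transaction 25: 11719 + 497 = 12216
transaction 26: 12216 + 497 = 12713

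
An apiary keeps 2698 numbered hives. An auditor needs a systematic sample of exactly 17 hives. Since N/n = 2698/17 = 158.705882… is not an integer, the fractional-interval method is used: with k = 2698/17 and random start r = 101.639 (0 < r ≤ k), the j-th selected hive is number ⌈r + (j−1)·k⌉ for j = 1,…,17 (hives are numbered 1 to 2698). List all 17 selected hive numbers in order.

j=1: r + 0k = 101.639 → ⌈·⌉ = 102
j=2: r + 1k = 260.344882… → ⌈·⌉ = 261
j=3: r + 2k = 419.050764… → ⌈·⌉ = 420
j=4: r + 3k = 577.756647… → ⌈·⌉ = 578
j=5: r + 4k = 736.462529… → ⌈·⌉ = 737
j=6: r + 5k = 895.168411… → ⌈·⌉ = 896
j=7: r + 6k = 1053.874294… → ⌈·⌉ = 1054
j=8: r + 7k = 1212.580176… → ⌈·⌉ = 1213
j=9: r + 8k = 1371.286058… → ⌈·⌉ = 1372
j=10: r + 9k = 1529.991941… → ⌈·⌉ = 1530
j=11: r + 10k = 1688.697823… → ⌈·⌉ = 1689
j=12: r + 11k = 1847.403705… → ⌈·⌉ = 1848
j=13: r + 12k = 2006.109588… → ⌈·⌉ = 2007
j=14: r + 13k = 2164.815470… → ⌈·⌉ = 2165
j=15: r + 14k = 2323.521352… → ⌈·⌉ = 2324
j=16: r + 15k = 2482.227235… → ⌈·⌉ = 2483
j=17: r + 16k = 2640.933117… → ⌈·⌉ = 2641

102, 261, 420, 578, 737, 896, 1054, 1213, 1372, 1530, 1689, 1848, 2007, 2165, 2324, 2483, 2641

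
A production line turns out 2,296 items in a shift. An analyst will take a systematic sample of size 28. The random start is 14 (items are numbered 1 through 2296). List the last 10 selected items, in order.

1490, 1572, 1654, 1736, 1818, 1900, 1982, 2064, 2146, 2228

k = N/n = 2296/28 = 82
19th selection = 14 + 18×82 = 1490
20th: 1490 + 82 = 1572
21st: 1572 + 82 = 1654
22nd: 1654 + 82 = 1736
23rd: 1736 + 82 = 1818
24th: 1818 + 82 = 1900
25th: 1900 + 82 = 1982
26th: 1982 + 82 = 2064
27th: 2064 + 82 = 2146
28th: 2146 + 82 = 2228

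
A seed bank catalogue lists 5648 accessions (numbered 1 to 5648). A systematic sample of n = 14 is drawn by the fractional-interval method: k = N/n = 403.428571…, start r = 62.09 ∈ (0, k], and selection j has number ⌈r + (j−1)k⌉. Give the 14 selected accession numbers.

63, 466, 869, 1273, 1676, 2080, 2483, 2887, 3290, 3693, 4097, 4500, 4904, 5307

j=1: r + 0k = 62.09 → ⌈·⌉ = 63
j=2: r + 1k = 465.518571… → ⌈·⌉ = 466
j=3: r + 2k = 868.947142… → ⌈·⌉ = 869
j=4: r + 3k = 1272.375714… → ⌈·⌉ = 1273
j=5: r + 4k = 1675.804285… → ⌈·⌉ = 1676
j=6: r + 5k = 2079.232857… → ⌈·⌉ = 2080
j=7: r + 6k = 2482.661428… → ⌈·⌉ = 2483
j=8: r + 7k = 2886.09 → ⌈·⌉ = 2887
j=9: r + 8k = 3289.518571… → ⌈·⌉ = 3290
j=10: r + 9k = 3692.947142… → ⌈·⌉ = 3693
j=11: r + 10k = 4096.375714… → ⌈·⌉ = 4097
j=12: r + 11k = 4499.804285… → ⌈·⌉ = 4500
j=13: r + 12k = 4903.232857… → ⌈·⌉ = 4904
j=14: r + 13k = 5306.661428… → ⌈·⌉ = 5307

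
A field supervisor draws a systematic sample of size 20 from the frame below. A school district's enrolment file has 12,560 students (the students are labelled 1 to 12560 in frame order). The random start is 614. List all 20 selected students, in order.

k = N/n = 12560/20 = 628
student 1: 614
student 2: 614 + 628 = 1242
student 3: 1242 + 628 = 1870
student 4: 1870 + 628 = 2498
student 5: 2498 + 628 = 3126
student 6: 3126 + 628 = 3754
student 7: 3754 + 628 = 4382
student 8: 4382 + 628 = 5010
student 9: 5010 + 628 = 5638
student 10: 5638 + 628 = 6266
student 11: 6266 + 628 = 6894
student 12: 6894 + 628 = 7522
student 13: 7522 + 628 = 8150
student 14: 8150 + 628 = 8778
student 15: 8778 + 628 = 9406
student 16: 9406 + 628 = 10034
student 17: 10034 + 628 = 10662
student 18: 10662 + 628 = 11290
student 19: 11290 + 628 = 11918
student 20: 11918 + 628 = 12546

614, 1242, 1870, 2498, 3126, 3754, 4382, 5010, 5638, 6266, 6894, 7522, 8150, 8778, 9406, 10034, 10662, 11290, 11918, 12546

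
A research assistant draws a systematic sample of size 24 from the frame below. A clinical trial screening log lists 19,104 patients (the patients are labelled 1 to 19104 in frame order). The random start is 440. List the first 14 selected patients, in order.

k = N/n = 19104/24 = 796
patient 1: 440
patient 2: 440 + 796 = 1236
patient 3: 1236 + 796 = 2032
patient 4: 2032 + 796 = 2828
patient 5: 2828 + 796 = 3624
patient 6: 3624 + 796 = 4420
patient 7: 4420 + 796 = 5216
patient 8: 5216 + 796 = 6012
patient 9: 6012 + 796 = 6808
patient 10: 6808 + 796 = 7604
patient 11: 7604 + 796 = 8400
patient 12: 8400 + 796 = 9196
patient 13: 9196 + 796 = 9992
patient 14: 9992 + 796 = 10788

440, 1236, 2032, 2828, 3624, 4420, 5216, 6012, 6808, 7604, 8400, 9196, 9992, 10788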